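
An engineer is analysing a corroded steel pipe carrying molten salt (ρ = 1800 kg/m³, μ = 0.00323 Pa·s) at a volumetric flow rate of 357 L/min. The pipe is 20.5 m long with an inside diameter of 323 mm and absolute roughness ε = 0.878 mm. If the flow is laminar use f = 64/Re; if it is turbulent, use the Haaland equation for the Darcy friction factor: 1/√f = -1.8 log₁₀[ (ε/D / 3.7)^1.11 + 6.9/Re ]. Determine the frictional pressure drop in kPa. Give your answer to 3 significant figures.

ΔP ≈ 0.00989 kPa

Q = 357 L/min = 357/60000 = 0.00595 m³/s.
Cross-sectional area A = πD²/4 = π(0.323)²/4 = 0.08194 m²; mean velocity V = Q/A = 0.00595/0.08194 = 0.07261 m/s.
Reynolds number Re = ρVD/μ = 1800 · 0.07261 · 0.323 / 0.00323 = 1.307e+04.
Re > 4000 → turbulent. Relative roughness ε/D = 0.000878/0.323 = 0.00272. Haaland: 1/√f = -1.8 log₁₀[(0.00272/3.7)^1.11 + 6.9/1.307e+04] = -1.8 log₁₀[0.000332 + 0.000528] = 5.518, so f = 0.03284.
Darcy-Weisbach: ΔP = f(L/D)(ρV²/2) = 0.03284·(20.5/0.323)·(1800·0.07261²/2) = 0.03284·63.47·4.746 = 9.892 Pa.
ΔP = 9.892 Pa = 0.00989 kPa.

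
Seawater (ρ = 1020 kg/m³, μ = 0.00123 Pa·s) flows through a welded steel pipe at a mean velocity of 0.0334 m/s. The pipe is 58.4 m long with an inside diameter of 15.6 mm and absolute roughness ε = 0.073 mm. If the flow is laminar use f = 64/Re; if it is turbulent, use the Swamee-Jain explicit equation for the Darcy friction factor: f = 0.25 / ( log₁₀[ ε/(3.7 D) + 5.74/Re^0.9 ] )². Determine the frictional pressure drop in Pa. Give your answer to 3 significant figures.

Reynolds number Re = ρVD/μ = 1020 · 0.0334 · 0.0156 / 0.00123 = 432.1.
Re < 2300 → laminar flow, so f = 64/Re = 64/432.1 = 0.1481 (the turbulent correlation is not needed).
Darcy-Weisbach: ΔP = f(L/D)(ρV²/2) = 0.1481·(58.4/0.0156)·(1020·0.0334²/2) = 0.1481·3744·0.5689 = 315.5 Pa.

ΔP ≈ 315 Pa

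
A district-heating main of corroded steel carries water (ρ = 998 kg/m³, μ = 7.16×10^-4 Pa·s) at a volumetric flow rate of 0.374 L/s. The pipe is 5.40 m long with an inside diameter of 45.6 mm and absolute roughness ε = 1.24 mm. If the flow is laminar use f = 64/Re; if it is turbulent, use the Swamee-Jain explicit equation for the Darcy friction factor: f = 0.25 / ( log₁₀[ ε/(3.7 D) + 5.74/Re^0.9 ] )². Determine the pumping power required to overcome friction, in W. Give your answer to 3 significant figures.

P ≈ 0.0672 W

Q = 0.374 L/s = 0.374/1000 = 0.000374 m³/s.
Cross-sectional area A = πD²/4 = π(0.0456)²/4 = 0.001633 m²; mean velocity V = Q/A = 0.000374/0.001633 = 0.229 m/s.
Reynolds number Re = ρVD/μ = 998 · 0.229 · 0.0456 / 0.000716 = 1.456e+04.
Re > 4000 → turbulent. Relative roughness ε/D = 0.00124/0.0456 = 0.0272. Swamee-Jain: f = 0.25/(log₁₀[0.0272/3.7 + 5.74/1.456e+04^0.9])² = 0.25/(log₁₀[0.00735 + 0.00103])² = 0.25/(-2.077)² = 0.05796.
Darcy-Weisbach: ΔP = f(L/D)(ρV²/2) = 0.05796·(5.4/0.0456)·(998·0.229²/2) = 0.05796·118.4·26.17 = 179.6 Pa.
Pumping power P = QΔP = 0.000374·179.6 = 0.06718 W = 0.0672 W.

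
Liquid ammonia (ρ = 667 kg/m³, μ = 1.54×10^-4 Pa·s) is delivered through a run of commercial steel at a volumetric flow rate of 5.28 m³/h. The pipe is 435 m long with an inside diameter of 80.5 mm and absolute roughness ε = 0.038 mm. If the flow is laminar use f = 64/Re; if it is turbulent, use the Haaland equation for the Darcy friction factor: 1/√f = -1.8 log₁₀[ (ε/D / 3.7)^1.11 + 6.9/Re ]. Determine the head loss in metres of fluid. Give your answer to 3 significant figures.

Q = 5.28 m³/h = 5.28/3600 = 0.001467 m³/s.
Cross-sectional area A = πD²/4 = π(0.0805)²/4 = 0.00509 m²; mean velocity V = Q/A = 0.001467/0.00509 = 0.2882 m/s.
Reynolds number Re = ρVD/μ = 667 · 0.2882 · 0.0805 / 0.000154 = 1.005e+05.
Re > 4000 → turbulent. Relative roughness ε/D = 3.8e-05/0.0805 = 0.000472. Haaland: 1/√f = -1.8 log₁₀[(0.000472/3.7)^1.11 + 6.9/1.005e+05] = -1.8 log₁₀[4.76e-05 + 6.87e-05] = 7.082, so f = 0.01994.
Darcy-Weisbach: ΔP = f(L/D)(ρV²/2) = 0.01994·(435/0.0805)·(667·0.2882²/2) = 0.01994·5404·27.69 = 2984 Pa.
Head loss h_f = ΔP/(ρg) = 2984/(667·9.81) = 0.456 m.

h_f ≈ 0.456 m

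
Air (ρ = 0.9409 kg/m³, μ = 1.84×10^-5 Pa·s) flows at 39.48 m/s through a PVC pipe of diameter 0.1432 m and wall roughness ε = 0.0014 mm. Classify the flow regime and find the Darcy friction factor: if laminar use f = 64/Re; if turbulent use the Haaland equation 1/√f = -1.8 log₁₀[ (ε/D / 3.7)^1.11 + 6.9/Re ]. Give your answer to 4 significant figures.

Re = ρVD/μ = 0.9409·39.48·0.1432/1.84e-05 = 2.891e+05.
Re > 4000 → turbulent. ε/D = 1.4e-06/0.1432 = 9.78e-06; Haaland: 1/√f = -1.8 log₁₀[6.43e-07 + 2.39e-05] = 8.299, so f = 0.01452.

f ≈ 0.01452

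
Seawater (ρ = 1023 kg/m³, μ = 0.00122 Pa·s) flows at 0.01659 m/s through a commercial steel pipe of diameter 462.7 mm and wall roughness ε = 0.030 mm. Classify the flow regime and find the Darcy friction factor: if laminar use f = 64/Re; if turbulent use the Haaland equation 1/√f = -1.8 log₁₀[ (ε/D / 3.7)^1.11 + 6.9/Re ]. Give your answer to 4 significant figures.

f ≈ 0.03504

Re = ρVD/μ = 1023·0.01659·0.4627/0.00122 = 6437.
Re > 4000 → turbulent. ε/D = 3e-05/0.4627 = 6.48e-05; Haaland: 1/√f = -1.8 log₁₀[5.25e-06 + 0.00107] = 5.342, so f = 0.03504.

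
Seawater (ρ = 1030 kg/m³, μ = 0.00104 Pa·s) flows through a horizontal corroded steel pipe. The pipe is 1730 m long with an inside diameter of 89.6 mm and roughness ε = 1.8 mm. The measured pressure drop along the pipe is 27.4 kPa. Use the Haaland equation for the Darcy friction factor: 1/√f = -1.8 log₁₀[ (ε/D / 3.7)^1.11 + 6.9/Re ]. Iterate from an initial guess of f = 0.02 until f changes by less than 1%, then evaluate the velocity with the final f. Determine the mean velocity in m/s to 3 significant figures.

V ≈ 0.233 m/s

Rearranging Darcy-Weisbach: V = √(2·ΔP·D/(f·L·ρ)). With ε/D = 0.0018/0.0896 = 0.0201, iterate starting from f = 0.02:
  f = 0.02 → V = √(2·2.74e+04·0.0896/(0.02·1730·1030)) = 0.3712 m/s; Re = ρVD/μ = 3.294e+04; f → 0.04995
  f = 0.04995 → V = 0.2349 m/s; Re = 2.084e+04; f → 0.0506
  f = 0.0506 → V = 0.2334 m/s; Re = 2.071e+04; f → 0.05061
Converged (Δf/f < 1%). With the final f = 0.05061: V = √(2·2.74e+04·0.0896/(0.05061·1730·1030)) = 0.2333 m/s.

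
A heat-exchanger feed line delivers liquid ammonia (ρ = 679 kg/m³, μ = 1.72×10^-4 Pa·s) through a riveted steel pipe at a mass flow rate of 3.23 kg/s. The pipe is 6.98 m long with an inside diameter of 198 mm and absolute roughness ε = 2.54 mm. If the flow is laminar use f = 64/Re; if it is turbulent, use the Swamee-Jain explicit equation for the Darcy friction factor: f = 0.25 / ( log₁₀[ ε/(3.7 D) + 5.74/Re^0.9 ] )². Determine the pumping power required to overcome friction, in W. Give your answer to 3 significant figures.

P ≈ 0.0570 W

A = πD²/4 = π(0.198)²/4 = 0.03079 m²; mean velocity V = ṁ/(ρA) = 3.23/(679 · 0.03079) = 0.1545 m/s.
Reynolds number Re = ρVD/μ = 679 · 0.1545 · 0.198 / 0.000172 = 1.208e+05.
Re > 4000 → turbulent. Relative roughness ε/D = 0.00254/0.198 = 0.0128. Swamee-Jain: f = 0.25/(log₁₀[0.0128/3.7 + 5.74/1.208e+05^0.9])² = 0.25/(log₁₀[0.00347 + 0.000153])² = 0.25/(-2.441)² = 0.04195.
Darcy-Weisbach: ΔP = f(L/D)(ρV²/2) = 0.04195·(6.98/0.198)·(679·0.1545²/2) = 0.04195·35.25·8.103 = 11.98 Pa.
Q = ṁ/ρ = 3.23/679 = 0.004757 m³/s.
Pumping power P = QΔP = 0.004757·11.98 = 0.05700 W = 0.0570 W.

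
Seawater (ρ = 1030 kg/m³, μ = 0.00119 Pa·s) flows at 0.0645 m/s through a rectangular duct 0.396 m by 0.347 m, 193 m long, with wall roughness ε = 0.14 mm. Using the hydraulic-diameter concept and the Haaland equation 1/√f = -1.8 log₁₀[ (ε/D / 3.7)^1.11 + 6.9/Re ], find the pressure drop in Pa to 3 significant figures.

Hydraulic diameter D_h = 4A/P = 4·(0.396·0.347)/(2·(0.396+0.347)) = 0.5496/1.486 = 0.3699 m.
Re = ρVD_h/μ = 1030·0.0645·0.3699/0.00119 = 2.065e+04.
ε/D_h = 0.00014/0.3699 = 0.000378; Haaland gives 1/√f = -1.8 log₁₀[3.72e-05+0.000334] = 6.174, so f = 0.02623.
ΔP = f(L/D_h)(ρV²/2) = 0.02623·193/0.3699·2.143 = 29.33 Pa.

ΔP ≈ 29.3 Pa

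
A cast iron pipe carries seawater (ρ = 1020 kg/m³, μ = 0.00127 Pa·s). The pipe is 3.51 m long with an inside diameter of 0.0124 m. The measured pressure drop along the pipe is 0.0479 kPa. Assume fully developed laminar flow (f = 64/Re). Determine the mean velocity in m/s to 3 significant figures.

For laminar flow, f = 64/Re with Re = ρVD/μ, so Darcy-Weisbach reduces to ΔP = 32μLV/D². Solving for V: V = ΔP·D²/(32μL) = 47.9·(0.0124)²/(32·0.00127·3.51) = 0.05163 m/s.
Check: Re = ρVD/μ = 1020·0.05163·0.0124/0.00127 = 514.2 < 2300, so the laminar assumption holds.

V ≈ 0.0516 m/s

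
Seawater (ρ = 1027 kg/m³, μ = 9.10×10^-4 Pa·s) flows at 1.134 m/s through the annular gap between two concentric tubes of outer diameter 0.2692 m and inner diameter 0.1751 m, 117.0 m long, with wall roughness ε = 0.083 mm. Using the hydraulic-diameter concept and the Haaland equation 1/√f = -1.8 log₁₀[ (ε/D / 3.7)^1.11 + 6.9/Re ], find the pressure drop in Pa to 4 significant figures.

Hydraulic diameter D_h = 4A/P = D_o - D_i = 0.2692 - 0.1751 = 0.0941 m.
Re = ρVD_h/μ = 1027·1.134·0.0941/0.00091 = 1.204e+05.
ε/D_h = 8.3e-05/0.0941 = 0.000882; Haaland gives 1/√f = -1.8 log₁₀[9.52e-05+5.73e-05] = 6.87, so f = 0.02119.
ΔP = f(L/D_h)(ρV²/2) = 0.02119·117/0.0941·660.3 = 1.74e+04 Pa.

ΔP ≈ 17400 Pa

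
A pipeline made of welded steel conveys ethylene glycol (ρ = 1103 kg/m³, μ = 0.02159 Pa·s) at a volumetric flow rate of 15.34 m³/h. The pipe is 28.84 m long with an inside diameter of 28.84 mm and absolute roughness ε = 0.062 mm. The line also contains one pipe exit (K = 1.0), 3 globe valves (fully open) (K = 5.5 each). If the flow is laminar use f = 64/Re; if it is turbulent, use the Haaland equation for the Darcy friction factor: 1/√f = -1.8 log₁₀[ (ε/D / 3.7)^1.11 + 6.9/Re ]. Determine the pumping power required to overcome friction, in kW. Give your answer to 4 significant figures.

Q = 15.34 m³/h = 15.34/3600 = 0.004261 m³/s.
Cross-sectional area A = πD²/4 = π(0.02884)²/4 = 0.0006533 m²; mean velocity V = Q/A = 0.004261/0.0006533 = 6.523 m/s.
Reynolds number Re = ρVD/μ = 1103 · 6.523 · 0.02884 / 0.0216 = 9611.
Re > 4000 → turbulent. Relative roughness ε/D = 6.2e-05/0.02884 = 0.00215. Haaland: 1/√f = -1.8 log₁₀[(0.00215/3.7)^1.11 + 6.9/9611] = -1.8 log₁₀[0.000256 + 0.000718] = 5.421, so f = 0.03403.
Total minor-loss coefficient ΣK = 1·1 + 3·5.5 = 17.5.
ΔP = [f·L/D + ΣK]·(ρV²/2) = [0.03403·28.84/0.02884 + 17.5]·(1103·6.523²/2) = [34.03 + 17.5]·2.347e+04 = 1.209e+06 Pa.
Pumping power P = QΔP = 0.004261·1.209e+06 = 5152.7 W = 5.153 kW.

P ≈ 5.153 kW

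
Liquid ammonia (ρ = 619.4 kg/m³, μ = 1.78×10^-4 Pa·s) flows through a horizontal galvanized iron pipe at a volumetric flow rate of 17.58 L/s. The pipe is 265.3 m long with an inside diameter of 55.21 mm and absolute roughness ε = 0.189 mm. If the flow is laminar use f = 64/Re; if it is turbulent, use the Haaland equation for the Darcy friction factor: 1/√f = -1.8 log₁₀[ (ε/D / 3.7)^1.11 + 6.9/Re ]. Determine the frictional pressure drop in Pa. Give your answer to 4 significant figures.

ΔP ≈ 2191000 Pa

Q = 17.58 L/s = 17.58/1000 = 0.01758 m³/s.
Cross-sectional area A = πD²/4 = π(0.05521)²/4 = 0.002394 m²; mean velocity V = Q/A = 0.01758/0.002394 = 7.343 m/s.
Reynolds number Re = ρVD/μ = 619.4 · 7.343 · 0.05521 / 0.000178 = 1.411e+06.
Re > 4000 → turbulent. Relative roughness ε/D = 0.000189/0.05521 = 0.00342. Haaland: 1/√f = -1.8 log₁₀[(0.00342/3.7)^1.11 + 6.9/1.411e+06] = -1.8 log₁₀[0.000429 + 4.89e-06] = 6.053, so f = 0.0273.
Darcy-Weisbach: ΔP = f(L/D)(ρV²/2) = 0.0273·(265.3/0.05521)·(619.4·7.343²/2) = 0.0273·4805·1.67e+04 = 2.191e+06 Pa.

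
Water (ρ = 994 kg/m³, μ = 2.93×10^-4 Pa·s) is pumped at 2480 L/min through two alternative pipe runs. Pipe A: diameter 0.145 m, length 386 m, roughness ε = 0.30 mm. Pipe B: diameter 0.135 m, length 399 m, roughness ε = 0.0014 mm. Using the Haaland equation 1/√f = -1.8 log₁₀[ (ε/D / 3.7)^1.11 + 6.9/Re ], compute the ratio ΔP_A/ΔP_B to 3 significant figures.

ΔP_A/ΔP_B ≈ 1.43

Pipe A: V = Q/A = 0.04133/0.01651 = 2.503 m/s; Re = 1.231e+06; ε/D = 0.00207; Haaland → f = 0.02381; ΔP_A = f(L/D)(ρV²/2) = 1.974e+05 Pa.
Pipe B: V = Q/A = 0.04133/0.01431 = 2.888 m/s; Re = 1.322e+06; ε/D = 1.04e-05; Haaland → f = 0.01129; ΔP_B = f(L/D)(ρV²/2) = 1.383e+05 Pa.
ΔP_A/ΔP_B = 1.974e+05/1.383e+05 = 1.43.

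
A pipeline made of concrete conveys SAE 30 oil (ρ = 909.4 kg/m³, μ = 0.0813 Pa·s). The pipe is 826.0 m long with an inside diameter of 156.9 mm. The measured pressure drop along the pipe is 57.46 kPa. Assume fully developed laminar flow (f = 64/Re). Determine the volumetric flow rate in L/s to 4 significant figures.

Q ≈ 12.73 L/s

For laminar flow, f = 64/Re with Re = ρVD/μ, so Darcy-Weisbach reduces to ΔP = 32μLV/D². Solving for V: V = ΔP·D²/(32μL) = 5.746e+04·(0.1569)²/(32·0.0813·826) = 0.6583 m/s.
Check: Re = ρVD/μ = 909.4·0.6583·0.1569/0.0813 = 1155 < 2300, so the laminar assumption holds.
Q = V·A = 0.6583·(π/4·0.1569²) = 0.01273 m³/s = 12.73 L/s.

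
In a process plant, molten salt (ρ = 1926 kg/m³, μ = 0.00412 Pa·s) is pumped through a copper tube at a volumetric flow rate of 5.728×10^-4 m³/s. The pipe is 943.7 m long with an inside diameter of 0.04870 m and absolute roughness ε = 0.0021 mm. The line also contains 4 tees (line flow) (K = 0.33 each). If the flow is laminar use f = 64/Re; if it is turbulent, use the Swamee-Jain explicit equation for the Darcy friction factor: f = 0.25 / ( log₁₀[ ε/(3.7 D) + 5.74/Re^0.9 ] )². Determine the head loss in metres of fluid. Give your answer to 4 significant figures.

Cross-sectional area A = πD²/4 = π(0.0487)²/4 = 0.001863 m²; mean velocity V = Q/A = 0.0005728/0.001863 = 0.3075 m/s.
Reynolds number Re = ρVD/μ = 1926 · 0.3075 · 0.0487 / 0.00412 = 7001.
Re > 4000 → turbulent. Relative roughness ε/D = 2.1e-06/0.0487 = 4.31e-05. Swamee-Jain: f = 0.25/(log₁₀[4.31e-05/3.7 + 5.74/7001^0.9])² = 0.25/(log₁₀[1.17e-05 + 0.00199])² = 0.25/(-2.699)² = 0.03431.
Total minor-loss coefficient ΣK = 4·0.33 = 1.32.
ΔP = [f·L/D + ΣK]·(ρV²/2) = [0.03431·943.7/0.0487 + 1.32]·(1926·0.3075²/2) = [664.9 + 1.32]·91.06 = 6.067e+04 Pa.
Head loss h_f = ΔP/(ρg) = 6.067e+04/(1926·9.81) = 3.211 m.

h_f ≈ 3.211 m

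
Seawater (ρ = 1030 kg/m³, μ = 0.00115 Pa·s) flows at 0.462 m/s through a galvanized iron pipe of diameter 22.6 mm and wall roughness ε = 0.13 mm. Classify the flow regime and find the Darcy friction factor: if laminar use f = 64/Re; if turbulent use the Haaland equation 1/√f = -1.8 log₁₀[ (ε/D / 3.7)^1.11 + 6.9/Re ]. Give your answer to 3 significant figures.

f ≈ 0.0387

Re = ρVD/μ = 1030·0.462·0.0226/0.00115 = 9352.
Re > 4000 → turbulent. ε/D = 0.00013/0.0226 = 0.00575; Haaland: 1/√f = -1.8 log₁₀[0.000763 + 0.000738] = 5.082, so f = 0.03871.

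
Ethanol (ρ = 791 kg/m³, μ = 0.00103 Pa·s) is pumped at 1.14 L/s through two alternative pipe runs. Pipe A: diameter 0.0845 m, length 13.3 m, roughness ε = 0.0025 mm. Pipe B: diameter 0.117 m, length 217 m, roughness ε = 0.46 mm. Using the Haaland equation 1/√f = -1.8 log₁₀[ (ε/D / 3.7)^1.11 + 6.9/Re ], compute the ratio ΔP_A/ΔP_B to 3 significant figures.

Pipe A: V = Q/A = 0.00114/0.005608 = 0.2033 m/s; Re = 1.319e+04; ε/D = 2.96e-05; Haaland → f = 0.02869; ΔP_A = f(L/D)(ρV²/2) = 73.82 Pa.
Pipe B: V = Q/A = 0.00114/0.01075 = 0.106 m/s; Re = 9527; ε/D = 0.00393; Haaland → f = 0.0364; ΔP_B = f(L/D)(ρV²/2) = 300.2 Pa.
ΔP_A/ΔP_B = 73.82/300.2 = 0.246.

ΔP_A/ΔP_B ≈ 0.246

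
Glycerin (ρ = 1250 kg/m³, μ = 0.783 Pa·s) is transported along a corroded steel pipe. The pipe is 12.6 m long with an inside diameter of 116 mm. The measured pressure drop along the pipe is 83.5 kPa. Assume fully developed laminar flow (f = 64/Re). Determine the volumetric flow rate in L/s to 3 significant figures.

For laminar flow, f = 64/Re with Re = ρVD/μ, so Darcy-Weisbach reduces to ΔP = 32μLV/D². Solving for V: V = ΔP·D²/(32μL) = 8.35e+04·(0.116)²/(32·0.783·12.6) = 3.559 m/s.
Check: Re = ρVD/μ = 1250·3.559·0.116/0.783 = 659.1 < 2300, so the laminar assumption holds.
Q = V·A = 3.559·(π/4·0.116²) = 0.03761 m³/s = 37.6 L/s.

Q ≈ 37.6 L/s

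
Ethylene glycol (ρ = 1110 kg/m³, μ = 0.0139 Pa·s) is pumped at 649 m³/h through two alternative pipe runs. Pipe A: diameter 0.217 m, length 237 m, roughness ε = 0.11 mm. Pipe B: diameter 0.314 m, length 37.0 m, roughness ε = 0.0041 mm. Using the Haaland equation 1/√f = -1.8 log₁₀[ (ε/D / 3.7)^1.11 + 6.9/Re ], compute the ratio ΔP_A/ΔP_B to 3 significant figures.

ΔP_A/ΔP_B ≈ 41.7

Pipe A: V = Q/A = 0.1803/0.03698 = 4.875 m/s; Re = 8.447e+04; ε/D = 0.000507; Haaland → f = 0.02055; ΔP_A = f(L/D)(ρV²/2) = 2.96e+05 Pa.
Pipe B: V = Q/A = 0.1803/0.07744 = 2.328 m/s; Re = 5.838e+04; ε/D = 1.31e-05; Haaland → f = 0.02004; ΔP_B = f(L/D)(ρV²/2) = 7104 Pa.
ΔP_A/ΔP_B = 2.96e+05/7104 = 41.7.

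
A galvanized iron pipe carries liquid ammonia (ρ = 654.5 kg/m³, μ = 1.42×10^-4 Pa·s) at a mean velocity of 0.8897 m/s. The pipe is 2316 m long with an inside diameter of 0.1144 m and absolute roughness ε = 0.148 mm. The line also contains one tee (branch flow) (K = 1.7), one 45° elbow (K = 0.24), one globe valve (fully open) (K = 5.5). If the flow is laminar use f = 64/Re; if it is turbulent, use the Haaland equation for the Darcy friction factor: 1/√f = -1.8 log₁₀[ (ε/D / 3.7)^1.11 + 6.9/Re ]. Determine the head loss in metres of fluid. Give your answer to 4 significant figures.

Reynolds number Re = ρVD/μ = 654.5 · 0.8897 · 0.1144 / 0.000142 = 4.691e+05.
Re > 4000 → turbulent. Relative roughness ε/D = 0.000148/0.1144 = 0.00129. Haaland: 1/√f = -1.8 log₁₀[(0.00129/3.7)^1.11 + 6.9/4.691e+05] = -1.8 log₁₀[0.000146 + 1.47e-05] = 6.831, so f = 0.02143.
Total minor-loss coefficient ΣK = 1·1.7 + 1·0.24 + 1·5.5 = 7.44.
ΔP = [f·L/D + ΣK]·(ρV²/2) = [0.02143·2316/0.1144 + 7.44]·(654.5·0.8897²/2) = [433.9 + 7.44]·259 = 1.143e+05 Pa.
Head loss h_f = ΔP/(ρg) = 1.143e+05/(654.5·9.81) = 17.81 m.

h_f ≈ 17.81 m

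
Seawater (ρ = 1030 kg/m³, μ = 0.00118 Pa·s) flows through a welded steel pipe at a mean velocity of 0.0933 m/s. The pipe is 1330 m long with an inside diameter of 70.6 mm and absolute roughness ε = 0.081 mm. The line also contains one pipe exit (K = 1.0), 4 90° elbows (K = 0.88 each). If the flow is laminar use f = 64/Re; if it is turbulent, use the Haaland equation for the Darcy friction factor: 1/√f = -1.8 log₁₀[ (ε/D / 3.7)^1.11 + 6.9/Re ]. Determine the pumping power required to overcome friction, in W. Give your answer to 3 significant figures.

P ≈ 1.16 W

Reynolds number Re = ρVD/μ = 1030 · 0.0933 · 0.0706 / 0.00118 = 5750.
Re > 4000 → turbulent. Relative roughness ε/D = 8.1e-05/0.0706 = 0.00115. Haaland: 1/√f = -1.8 log₁₀[(0.00115/3.7)^1.11 + 6.9/5750] = -1.8 log₁₀[0.000128 + 0.0012] = 5.178, so f = 0.03729.
Total minor-loss coefficient ΣK = 1·1 + 4·0.88 = 4.52.
ΔP = [f·L/D + ΣK]·(ρV²/2) = [0.03729·1330/0.0706 + 4.52]·(1030·0.0933²/2) = [702.5 + 4.52]·4.483 = 3170 Pa.
Q = V·A = 0.0933·0.003915 = 0.0003652 m³/s.
Pumping power P = QΔP = 0.0003652·3170 = 1.158 W = 1.16 W.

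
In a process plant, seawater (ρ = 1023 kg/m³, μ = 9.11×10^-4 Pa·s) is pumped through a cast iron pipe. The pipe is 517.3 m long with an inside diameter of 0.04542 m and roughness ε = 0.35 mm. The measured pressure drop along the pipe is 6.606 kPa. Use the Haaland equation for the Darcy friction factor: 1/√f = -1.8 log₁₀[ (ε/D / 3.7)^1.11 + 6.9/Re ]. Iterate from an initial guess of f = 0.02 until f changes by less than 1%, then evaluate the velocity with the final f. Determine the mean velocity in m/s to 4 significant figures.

Rearranging Darcy-Weisbach: V = √(2·ΔP·D/(f·L·ρ)). With ε/D = 0.00035/0.04542 = 0.00771, iterate starting from f = 0.02:
  f = 0.02 → V = √(2·6606·0.04542/(0.02·517.3·1023)) = 0.2381 m/s; Re = ρVD/μ = 1.214e+04; f → 0.03967
  f = 0.03967 → V = 0.1691 m/s; Re = 8623; f → 0.04137
  f = 0.04137 → V = 0.1656 m/s; Re = 8444; f → 0.04149
Converged (Δf/f < 1%). With the final f = 0.04149: V = √(2·6606·0.04542/(0.04149·517.3·1023)) = 0.1653 m/s.

V ≈ 0.1653 m/s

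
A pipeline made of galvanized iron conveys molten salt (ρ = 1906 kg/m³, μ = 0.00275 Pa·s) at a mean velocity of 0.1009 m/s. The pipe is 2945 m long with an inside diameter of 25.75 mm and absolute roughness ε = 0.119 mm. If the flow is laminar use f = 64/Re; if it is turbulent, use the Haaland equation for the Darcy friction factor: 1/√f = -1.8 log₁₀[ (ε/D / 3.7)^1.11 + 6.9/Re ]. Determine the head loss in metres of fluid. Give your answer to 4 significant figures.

h_f ≈ 2.109 m

Reynolds number Re = ρVD/μ = 1906 · 0.1009 · 0.02575 / 0.00275 = 1801.
Re < 2300 → laminar flow, so f = 64/Re = 64/1801 = 0.03554 (the turbulent correlation is not needed).
Darcy-Weisbach: ΔP = f(L/D)(ρV²/2) = 0.03554·(2945/0.02575)·(1906·0.1009²/2) = 0.03554·1.144e+05·9.702 = 3.944e+04 Pa.
Head loss h_f = ΔP/(ρg) = 3.944e+04/(1906·9.81) = 2.109 m.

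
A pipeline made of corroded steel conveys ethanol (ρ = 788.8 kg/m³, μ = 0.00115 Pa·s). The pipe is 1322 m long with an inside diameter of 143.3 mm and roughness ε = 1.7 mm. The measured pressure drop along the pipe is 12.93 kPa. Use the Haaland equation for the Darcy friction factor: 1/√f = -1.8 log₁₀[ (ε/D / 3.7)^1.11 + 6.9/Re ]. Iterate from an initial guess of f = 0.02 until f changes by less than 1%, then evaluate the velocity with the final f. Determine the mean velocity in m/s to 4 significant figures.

V ≈ 0.2909 m/s

Rearranging Darcy-Weisbach: V = √(2·ΔP·D/(f·L·ρ)). With ε/D = 0.0017/0.1433 = 0.0119, iterate starting from f = 0.02:
  f = 0.02 → V = √(2·1.293e+04·0.1433/(0.02·1322·788.8)) = 0.4215 m/s; Re = ρVD/μ = 4.143e+04; f → 0.04148
  f = 0.04148 → V = 0.2927 m/s; Re = 2.877e+04; f → 0.04199
  f = 0.04199 → V = 0.2909 m/s; Re = 2.859e+04; f → 0.042
Converged (Δf/f < 1%). With the final f = 0.042: V = √(2·1.293e+04·0.1433/(0.042·1322·788.8)) = 0.2909 m/s.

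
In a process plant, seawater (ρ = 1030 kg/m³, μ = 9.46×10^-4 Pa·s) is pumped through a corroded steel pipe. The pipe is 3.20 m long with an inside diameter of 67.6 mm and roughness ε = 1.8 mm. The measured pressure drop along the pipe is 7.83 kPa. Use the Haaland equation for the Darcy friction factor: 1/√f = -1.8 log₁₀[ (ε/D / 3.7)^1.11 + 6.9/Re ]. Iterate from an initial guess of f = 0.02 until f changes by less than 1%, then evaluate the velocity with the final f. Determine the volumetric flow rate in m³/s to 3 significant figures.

Q ≈ 0.00869 m³/s

Rearranging Darcy-Weisbach: V = √(2·ΔP·D/(f·L·ρ)). With ε/D = 0.0018/0.0676 = 0.0266, iterate starting from f = 0.02:
  f = 0.02 → V = √(2·7830·0.0676/(0.02·3.2·1030)) = 4.007 m/s; Re = ρVD/μ = 2.95e+05; f → 0.05466
  f = 0.05466 → V = 2.424 m/s; Re = 1.784e+05; f → 0.05474
Converged (Δf/f < 1%). With the final f = 0.05474: V = √(2·7830·0.0676/(0.05474·3.2·1030)) = 2.422 m/s.
Q = V·A = 2.422·(π/4·0.0676²) = 0.008694 m³/s = 0.00869 m³/s.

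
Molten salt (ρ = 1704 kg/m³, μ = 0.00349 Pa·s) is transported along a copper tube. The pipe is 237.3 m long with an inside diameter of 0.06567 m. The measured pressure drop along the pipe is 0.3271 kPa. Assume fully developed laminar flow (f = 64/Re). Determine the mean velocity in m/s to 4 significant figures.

For laminar flow, f = 64/Re with Re = ρVD/μ, so Darcy-Weisbach reduces to ΔP = 32μLV/D². Solving for V: V = ΔP·D²/(32μL) = 327.1·(0.06567)²/(32·0.00349·237.3) = 0.05323 m/s.
Check: Re = ρVD/μ = 1704·0.05323·0.06567/0.00349 = 1707 < 2300, so the laminar assumption holds.

V ≈ 0.05323 m/s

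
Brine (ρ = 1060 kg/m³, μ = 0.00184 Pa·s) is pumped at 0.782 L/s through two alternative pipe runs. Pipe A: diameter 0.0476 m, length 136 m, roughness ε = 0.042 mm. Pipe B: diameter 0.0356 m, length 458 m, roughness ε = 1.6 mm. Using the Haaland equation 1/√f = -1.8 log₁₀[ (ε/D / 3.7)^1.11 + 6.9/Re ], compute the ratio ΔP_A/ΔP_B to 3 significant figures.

ΔP_A/ΔP_B ≈ 0.0305

Pipe A: V = Q/A = 0.000782/0.00178 = 0.4394 m/s; Re = 1.205e+04; ε/D = 0.000882; Haaland → f = 0.03061; ΔP_A = f(L/D)(ρV²/2) = 8952 Pa.
Pipe B: V = Q/A = 0.000782/0.0009954 = 0.7856 m/s; Re = 1.611e+04; ε/D = 0.0449; Haaland → f = 0.06985; ΔP_B = f(L/D)(ρV²/2) = 2.94e+05 Pa.
ΔP_A/ΔP_B = 8952/2.94e+05 = 0.0305.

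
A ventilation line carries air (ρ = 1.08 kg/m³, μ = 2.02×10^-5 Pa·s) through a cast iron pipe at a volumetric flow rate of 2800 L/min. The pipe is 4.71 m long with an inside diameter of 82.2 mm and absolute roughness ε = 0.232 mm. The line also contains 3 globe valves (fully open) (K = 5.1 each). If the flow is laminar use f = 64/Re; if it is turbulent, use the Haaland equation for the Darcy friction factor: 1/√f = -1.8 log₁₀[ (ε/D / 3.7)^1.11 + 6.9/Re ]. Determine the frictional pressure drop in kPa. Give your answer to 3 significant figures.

ΔP ≈ 0.708 kPa

Q = 2800 L/min = 2800/60000 = 0.04667 m³/s.
Cross-sectional area A = πD²/4 = π(0.0822)²/4 = 0.005307 m²; mean velocity V = Q/A = 0.04667/0.005307 = 8.794 m/s.
Reynolds number Re = ρVD/μ = 1.08 · 8.794 · 0.0822 / 2.02e-05 = 3.865e+04.
Re > 4000 → turbulent. Relative roughness ε/D = 0.000232/0.0822 = 0.00282. Haaland: 1/√f = -1.8 log₁₀[(0.00282/3.7)^1.11 + 6.9/3.865e+04] = -1.8 log₁₀[0.000346 + 0.000179] = 5.904, so f = 0.02869.
Total minor-loss coefficient ΣK = 3·5.1 = 15.3.
ΔP = [f·L/D + ΣK]·(ρV²/2) = [0.02869·4.71/0.0822 + 15.3]·(1.08·8.794²/2) = [1.644 + 15.3]·41.76 = 707.5 Pa.
ΔP = 707.5 Pa = 0.708 kPa.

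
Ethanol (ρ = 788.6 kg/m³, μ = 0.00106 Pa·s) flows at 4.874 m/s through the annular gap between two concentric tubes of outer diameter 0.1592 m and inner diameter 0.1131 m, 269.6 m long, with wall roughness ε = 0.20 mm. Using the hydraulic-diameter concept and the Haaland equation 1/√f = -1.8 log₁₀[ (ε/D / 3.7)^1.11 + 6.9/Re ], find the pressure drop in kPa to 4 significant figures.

ΔP ≈ 1628 kPa

Hydraulic diameter D_h = 4A/P = D_o - D_i = 0.1592 - 0.1131 = 0.0461 m.
Re = ρVD_h/μ = 788.6·4.874·0.0461/0.00106 = 1.672e+05.
ε/D_h = 0.0002/0.0461 = 0.00434; Haaland gives 1/√f = -1.8 log₁₀[0.000558+4.13e-05] = 5.8, so f = 0.02973.
ΔP = f(L/D_h)(ρV²/2) = 0.02973·269.6/0.0461·9367 = 1.628e+06 Pa.
ΔP = 1628 kPa.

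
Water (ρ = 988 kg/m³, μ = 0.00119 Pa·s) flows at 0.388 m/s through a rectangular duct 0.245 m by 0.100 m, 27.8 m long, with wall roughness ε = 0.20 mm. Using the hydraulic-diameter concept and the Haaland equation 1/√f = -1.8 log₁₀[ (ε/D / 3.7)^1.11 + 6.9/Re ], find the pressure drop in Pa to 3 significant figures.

Hydraulic diameter D_h = 4A/P = 4·(0.245·0.1)/(2·(0.245+0.1)) = 0.098/0.69 = 0.142 m.
Re = ρVD_h/μ = 988·0.388·0.142/0.00119 = 4.575e+04.
ε/D_h = 0.0002/0.142 = 0.00141; Haaland gives 1/√f = -1.8 log₁₀[0.00016+0.000151] = 6.313, so f = 0.02509.
ΔP = f(L/D_h)(ρV²/2) = 0.02509·27.8/0.142·74.37 = 365.2 Pa.

ΔP ≈ 365 Pa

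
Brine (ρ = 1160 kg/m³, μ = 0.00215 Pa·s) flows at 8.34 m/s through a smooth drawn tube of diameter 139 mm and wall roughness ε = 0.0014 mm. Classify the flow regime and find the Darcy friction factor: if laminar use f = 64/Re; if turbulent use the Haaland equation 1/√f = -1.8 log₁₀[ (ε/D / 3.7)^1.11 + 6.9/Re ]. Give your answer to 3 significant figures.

f ≈ 0.0127

Re = ρVD/μ = 1160·8.34·0.139/0.00215 = 6.255e+05.
Re > 4000 → turbulent. ε/D = 1.4e-06/0.139 = 1.01e-05; Haaland: 1/√f = -1.8 log₁₀[6.65e-07 + 1.1e-05] = 8.877, so f = 0.01269.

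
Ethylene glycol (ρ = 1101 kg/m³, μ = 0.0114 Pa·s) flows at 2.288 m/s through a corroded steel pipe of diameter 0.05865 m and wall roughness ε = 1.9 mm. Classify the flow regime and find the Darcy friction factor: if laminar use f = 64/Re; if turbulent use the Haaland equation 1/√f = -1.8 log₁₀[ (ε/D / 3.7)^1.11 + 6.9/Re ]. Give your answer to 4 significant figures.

Re = ρVD/μ = 1101·2.288·0.05865/0.0114 = 1.296e+04.
Re > 4000 → turbulent. ε/D = 0.0019/0.05865 = 0.0324; Haaland: 1/√f = -1.8 log₁₀[0.0052 + 0.000532] = 4.035, so f = 0.06142.

f ≈ 0.06142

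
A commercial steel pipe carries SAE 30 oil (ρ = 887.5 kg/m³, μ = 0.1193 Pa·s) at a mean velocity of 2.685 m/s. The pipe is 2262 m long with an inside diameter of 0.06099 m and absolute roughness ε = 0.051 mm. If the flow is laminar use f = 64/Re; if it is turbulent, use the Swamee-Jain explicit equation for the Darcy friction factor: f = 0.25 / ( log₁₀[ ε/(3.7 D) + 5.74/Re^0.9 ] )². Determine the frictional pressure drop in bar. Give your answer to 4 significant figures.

Reynolds number Re = ρVD/μ = 887.5 · 2.685 · 0.06099 / 0.119 = 1218.
Re < 2300 → laminar flow, so f = 64/Re = 64/1218 = 0.05254 (the turbulent correlation is not needed).
Darcy-Weisbach: ΔP = f(L/D)(ρV²/2) = 0.05254·(2262/0.06099)·(887.5·2.685²/2) = 0.05254·3.709e+04·3199 = 6.233e+06 Pa.
ΔP = 6.233e+06 Pa = 62.33 bar.

ΔP ≈ 62.33 bar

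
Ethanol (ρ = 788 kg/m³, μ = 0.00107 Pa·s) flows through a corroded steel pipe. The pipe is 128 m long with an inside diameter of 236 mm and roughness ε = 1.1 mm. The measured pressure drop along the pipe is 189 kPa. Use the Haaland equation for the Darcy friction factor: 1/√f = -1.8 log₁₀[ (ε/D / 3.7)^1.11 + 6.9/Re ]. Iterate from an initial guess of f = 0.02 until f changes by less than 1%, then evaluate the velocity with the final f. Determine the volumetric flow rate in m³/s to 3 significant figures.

Rearranging Darcy-Weisbach: V = √(2·ΔP·D/(f·L·ρ)). With ε/D = 0.0011/0.236 = 0.00466, iterate starting from f = 0.02:
  f = 0.02 → V = √(2·1.89e+05·0.236/(0.02·128·788)) = 6.65 m/s; Re = ρVD/μ = 1.156e+06; f → 0.02987
  f = 0.02987 → V = 5.441 m/s; Re = 9.457e+05; f → 0.02989
Converged (Δf/f < 1%). With the final f = 0.02989: V = √(2·1.89e+05·0.236/(0.02989·128·788)) = 5.44 m/s.
Q = V·A = 5.44·(π/4·0.236²) = 0.238 m³/s = 0.238 m³/s.

Q ≈ 0.238 m³/s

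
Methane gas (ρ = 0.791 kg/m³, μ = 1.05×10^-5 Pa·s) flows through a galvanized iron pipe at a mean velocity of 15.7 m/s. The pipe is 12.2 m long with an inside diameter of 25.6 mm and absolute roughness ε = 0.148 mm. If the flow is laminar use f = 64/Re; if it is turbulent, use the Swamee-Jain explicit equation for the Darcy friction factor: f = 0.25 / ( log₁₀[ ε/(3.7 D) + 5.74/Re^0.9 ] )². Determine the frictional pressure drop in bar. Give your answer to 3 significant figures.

Reynolds number Re = ρVD/μ = 0.791 · 15.7 · 0.0256 / 1.05e-05 = 3.028e+04.
Re > 4000 → turbulent. Relative roughness ε/D = 0.000148/0.0256 = 0.00578. Swamee-Jain: f = 0.25/(log₁₀[0.00578/3.7 + 5.74/3.028e+04^0.9])² = 0.25/(log₁₀[0.00156 + 0.000532])² = 0.25/(-2.679)² = 0.03484.
Darcy-Weisbach: ΔP = f(L/D)(ρV²/2) = 0.03484·(12.2/0.0256)·(0.791·15.7²/2) = 0.03484·476.6·97.49 = 1618 Pa.
ΔP = 1618 Pa = 0.0162 bar.

ΔP ≈ 0.0162 bar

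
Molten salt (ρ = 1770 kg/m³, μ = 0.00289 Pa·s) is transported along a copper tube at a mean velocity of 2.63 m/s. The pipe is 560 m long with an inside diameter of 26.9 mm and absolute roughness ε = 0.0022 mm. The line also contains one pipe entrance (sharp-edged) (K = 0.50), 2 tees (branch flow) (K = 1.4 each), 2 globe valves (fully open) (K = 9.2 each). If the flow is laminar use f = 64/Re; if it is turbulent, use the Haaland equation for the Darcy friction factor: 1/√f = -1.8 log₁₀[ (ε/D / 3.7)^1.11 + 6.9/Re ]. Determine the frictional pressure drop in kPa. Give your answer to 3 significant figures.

ΔP ≈ 2890 kPa

Reynolds number Re = ρVD/μ = 1770 · 2.63 · 0.0269 / 0.00289 = 4.333e+04.
Re > 4000 → turbulent. Relative roughness ε/D = 2.2e-06/0.0269 = 8.18e-05. Haaland: 1/√f = -1.8 log₁₀[(8.18e-05/3.7)^1.11 + 6.9/4.333e+04] = -1.8 log₁₀[6.8e-06 + 0.000159] = 6.804, so f = 0.0216.
Total minor-loss coefficient ΣK = 1·0.5 + 2·1.4 + 2·9.2 = 21.7.
ΔP = [f·L/D + ΣK]·(ρV²/2) = [0.0216·560/0.0269 + 21.7]·(1770·2.63²/2) = [449.7 + 21.7]·6121 = 2.886e+06 Pa.
ΔP = 2.886e+06 Pa = 2890 kPa.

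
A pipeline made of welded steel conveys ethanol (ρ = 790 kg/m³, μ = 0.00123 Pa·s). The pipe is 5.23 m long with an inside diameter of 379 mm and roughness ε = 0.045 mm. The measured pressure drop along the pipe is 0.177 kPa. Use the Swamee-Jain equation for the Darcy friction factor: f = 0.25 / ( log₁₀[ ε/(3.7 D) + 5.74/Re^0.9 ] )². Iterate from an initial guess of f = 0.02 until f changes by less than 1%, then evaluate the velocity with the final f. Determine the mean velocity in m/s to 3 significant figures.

V ≈ 1.46 m/s

Rearranging Darcy-Weisbach: V = √(2·ΔP·D/(f·L·ρ)). With ε/D = 4.5e-05/0.379 = 0.000119, iterate starting from f = 0.02:
  f = 0.02 → V = √(2·177·0.379/(0.02·5.23·790)) = 1.274 m/s; Re = ρVD/μ = 3.102e+05; f → 0.01554
  f = 0.01554 → V = 1.445 m/s; Re = 3.518e+05; f → 0.0153
  f = 0.0153 → V = 1.457 m/s; Re = 3.547e+05; f → 0.01528
Converged (Δf/f < 1%). With the final f = 0.01528: V = √(2·177·0.379/(0.01528·5.23·790)) = 1.458 m/s.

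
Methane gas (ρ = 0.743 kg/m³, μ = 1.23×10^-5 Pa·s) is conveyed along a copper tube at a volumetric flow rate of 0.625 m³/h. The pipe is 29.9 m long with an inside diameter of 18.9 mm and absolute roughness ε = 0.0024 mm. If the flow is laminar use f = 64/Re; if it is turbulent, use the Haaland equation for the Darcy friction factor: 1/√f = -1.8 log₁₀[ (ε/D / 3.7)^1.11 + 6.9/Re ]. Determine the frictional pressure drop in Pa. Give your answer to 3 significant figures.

ΔP ≈ 20.4 Pa

Q = 0.625 m³/h = 0.625/3600 = 0.0001736 m³/s.
Cross-sectional area A = πD²/4 = π(0.0189)²/4 = 0.0002806 m²; mean velocity V = Q/A = 0.0001736/0.0002806 = 0.6188 m/s.
Reynolds number Re = ρVD/μ = 0.743 · 0.6188 · 0.0189 / 1.23e-05 = 706.5.
Re < 2300 → laminar flow, so f = 64/Re = 64/706.5 = 0.09059 (the turbulent correlation is not needed).
Darcy-Weisbach: ΔP = f(L/D)(ρV²/2) = 0.09059·(29.9/0.0189)·(0.743·0.6188²/2) = 0.09059·1582·0.1423 = 20.39 Pa.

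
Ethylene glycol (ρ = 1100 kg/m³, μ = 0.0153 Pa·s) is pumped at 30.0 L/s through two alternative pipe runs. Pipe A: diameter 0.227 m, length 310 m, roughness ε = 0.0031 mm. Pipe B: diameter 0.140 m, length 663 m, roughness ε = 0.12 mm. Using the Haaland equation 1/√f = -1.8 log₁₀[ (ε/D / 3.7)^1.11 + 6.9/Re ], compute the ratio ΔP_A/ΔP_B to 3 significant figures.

Pipe A: V = Q/A = 0.03/0.04047 = 0.7413 m/s; Re = 1.21e+04; ε/D = 1.37e-05; Haaland → f = 0.02934; ΔP_A = f(L/D)(ρV²/2) = 1.211e+04 Pa.
Pipe B: V = Q/A = 0.03/0.01539 = 1.949 m/s; Re = 1.962e+04; ε/D = 0.000857; Haaland → f = 0.02746; ΔP_B = f(L/D)(ρV²/2) = 2.716e+05 Pa.
ΔP_A/ΔP_B = 1.211e+04/2.716e+05 = 0.0446.

ΔP_A/ΔP_B ≈ 0.0446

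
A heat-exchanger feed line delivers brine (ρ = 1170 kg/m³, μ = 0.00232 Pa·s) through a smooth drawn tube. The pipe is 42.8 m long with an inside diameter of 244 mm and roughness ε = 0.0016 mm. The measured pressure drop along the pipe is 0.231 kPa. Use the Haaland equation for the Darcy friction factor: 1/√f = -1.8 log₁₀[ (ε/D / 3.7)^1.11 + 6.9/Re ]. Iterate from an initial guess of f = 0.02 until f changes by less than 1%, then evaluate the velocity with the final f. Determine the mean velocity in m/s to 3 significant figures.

Rearranging Darcy-Weisbach: V = √(2·ΔP·D/(f·L·ρ)). With ε/D = 1.6e-06/0.244 = 6.56e-06, iterate starting from f = 0.02:
  f = 0.02 → V = √(2·231·0.244/(0.02·42.8·1170)) = 0.3355 m/s; Re = ρVD/μ = 4.128e+04; f → 0.02165
  f = 0.02165 → V = 0.3225 m/s; Re = 3.968e+04; f → 0.02185
Converged (Δf/f < 1%). With the final f = 0.02185: V = √(2·231·0.244/(0.02185·42.8·1170)) = 0.321 m/s.

V ≈ 0.321 m/s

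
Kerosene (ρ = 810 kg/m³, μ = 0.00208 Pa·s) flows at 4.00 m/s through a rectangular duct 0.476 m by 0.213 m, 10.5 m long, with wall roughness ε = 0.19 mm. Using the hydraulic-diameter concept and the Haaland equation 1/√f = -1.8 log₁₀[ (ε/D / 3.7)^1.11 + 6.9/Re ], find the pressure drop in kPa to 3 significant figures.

Hydraulic diameter D_h = 4A/P = 4·(0.476·0.213)/(2·(0.476+0.213)) = 0.4056/1.378 = 0.2943 m.
Re = ρVD_h/μ = 810·4·0.2943/0.00208 = 4.584e+05.
ε/D_h = 0.00019/0.2943 = 0.000646; Haaland gives 1/√f = -1.8 log₁₀[6.74e-05+1.51e-05] = 7.351, so f = 0.0185.
ΔP = f(L/D_h)(ρV²/2) = 0.0185·10.5/0.2943·6480 = 4278 Pa.
ΔP = 4.28 kPa.

ΔP ≈ 4.28 kPa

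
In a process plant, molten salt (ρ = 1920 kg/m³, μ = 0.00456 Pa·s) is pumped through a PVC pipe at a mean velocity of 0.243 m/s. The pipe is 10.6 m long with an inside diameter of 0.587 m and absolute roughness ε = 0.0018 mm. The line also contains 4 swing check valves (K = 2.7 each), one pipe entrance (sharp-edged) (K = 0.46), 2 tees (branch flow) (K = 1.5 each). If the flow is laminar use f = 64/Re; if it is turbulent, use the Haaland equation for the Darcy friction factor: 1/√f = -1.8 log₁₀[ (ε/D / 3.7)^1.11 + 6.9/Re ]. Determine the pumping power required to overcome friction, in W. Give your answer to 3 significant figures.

P ≈ 54.5 W

Reynolds number Re = ρVD/μ = 1920 · 0.243 · 0.587 / 0.00456 = 6.006e+04.
Re > 4000 → turbulent. Relative roughness ε/D = 1.8e-06/0.587 = 3.07e-06. Haaland: 1/√f = -1.8 log₁₀[(3.07e-06/3.7)^1.11 + 6.9/6.006e+04] = -1.8 log₁₀[1.78e-07 + 0.000115] = 7.09, so f = 0.01989.
Total minor-loss coefficient ΣK = 4·2.7 + 1·0.46 + 2·1.5 = 14.3.
ΔP = [f·L/D + ΣK]·(ρV²/2) = [0.01989·10.6/0.587 + 14.3]·(1920·0.243²/2) = [0.3592 + 14.3]·56.69 = 828.7 Pa.
Q = V·A = 0.243·0.2706 = 0.06576 m³/s.
Pumping power P = QΔP = 0.06576·828.7 = 54.50 W = 54.5 W.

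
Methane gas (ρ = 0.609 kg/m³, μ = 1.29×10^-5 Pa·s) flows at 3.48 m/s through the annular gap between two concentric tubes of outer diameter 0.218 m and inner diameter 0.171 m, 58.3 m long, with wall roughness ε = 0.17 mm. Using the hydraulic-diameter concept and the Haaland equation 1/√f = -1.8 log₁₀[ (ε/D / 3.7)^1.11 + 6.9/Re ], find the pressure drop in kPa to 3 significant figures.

Hydraulic diameter D_h = 4A/P = D_o - D_i = 0.218 - 0.171 = 0.047 m.
Re = ρVD_h/μ = 0.609·3.48·0.047/1.29e-05 = 7722.
ε/D_h = 0.00017/0.047 = 0.00362; Haaland gives 1/√f = -1.8 log₁₀[0.000456+0.000894] = 5.166, so f = 0.03748.
ΔP = f(L/D_h)(ρV²/2) = 0.03748·58.3/0.047·3.688 = 171.4 Pa.
ΔP = 0.171 kPa.

ΔP ≈ 0.171 kPa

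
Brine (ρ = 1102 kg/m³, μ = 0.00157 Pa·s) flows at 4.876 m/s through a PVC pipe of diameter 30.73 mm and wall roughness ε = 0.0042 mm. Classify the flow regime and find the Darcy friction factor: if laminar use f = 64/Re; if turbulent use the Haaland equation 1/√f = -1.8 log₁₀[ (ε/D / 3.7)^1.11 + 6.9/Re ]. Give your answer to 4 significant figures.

Re = ρVD/μ = 1102·4.876·0.03073/0.00157 = 1.052e+05.
Re > 4000 → turbulent. ε/D = 4.2e-06/0.03073 = 0.000137; Haaland: 1/√f = -1.8 log₁₀[1.2e-05 + 6.56e-05] = 7.398, so f = 0.01827.

f ≈ 0.01827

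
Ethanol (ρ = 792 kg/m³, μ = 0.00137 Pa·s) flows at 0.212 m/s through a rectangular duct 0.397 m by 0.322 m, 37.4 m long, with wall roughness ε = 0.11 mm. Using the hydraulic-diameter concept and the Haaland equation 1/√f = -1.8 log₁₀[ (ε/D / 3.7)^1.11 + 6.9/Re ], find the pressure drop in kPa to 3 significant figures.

ΔP ≈ 0.0416 kPa

Hydraulic diameter D_h = 4A/P = 4·(0.397·0.322)/(2·(0.397+0.322)) = 0.5113/1.438 = 0.3556 m.
Re = ρVD_h/μ = 792·0.212·0.3556/0.00137 = 4.358e+04.
ε/D_h = 0.00011/0.3556 = 0.000309; Haaland gives 1/√f = -1.8 log₁₀[2.98e-05+0.000158] = 6.706, so f = 0.02224.
ΔP = f(L/D_h)(ρV²/2) = 0.02224·37.4/0.3556·17.8 = 41.62 Pa.
ΔP = 0.0416 kPa.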